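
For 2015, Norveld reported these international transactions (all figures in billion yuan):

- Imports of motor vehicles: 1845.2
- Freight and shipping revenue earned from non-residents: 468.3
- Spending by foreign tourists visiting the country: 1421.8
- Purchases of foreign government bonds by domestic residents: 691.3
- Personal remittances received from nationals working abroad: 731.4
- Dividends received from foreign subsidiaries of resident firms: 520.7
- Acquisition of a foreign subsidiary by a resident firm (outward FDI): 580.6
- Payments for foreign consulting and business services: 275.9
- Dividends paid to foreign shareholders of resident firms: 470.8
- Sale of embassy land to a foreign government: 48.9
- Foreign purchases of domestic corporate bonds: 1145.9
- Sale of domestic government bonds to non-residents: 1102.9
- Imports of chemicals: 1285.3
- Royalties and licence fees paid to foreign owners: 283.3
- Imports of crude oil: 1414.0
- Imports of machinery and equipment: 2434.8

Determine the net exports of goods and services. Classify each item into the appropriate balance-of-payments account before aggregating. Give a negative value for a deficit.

Goods: -1414.0 - 1845.2 - 1285.3 - 2434.8 = -6979.3
Services: -283.3 + 1421.8 + 468.3 - 275.9 = 1330.9
Trade balance = -6979.3 + 1330.9 = -5648.4
(Excluded from the trade balance — financial account: purchases of foreign government bonds by domestic residents 691.3, acquisition of a foreign subsidiary by a resident firm (outward FDI) 580.6, foreign purchases of domestic corporate bonds 1145.9, sale of domestic government bonds to non-residents 1102.9; secondary income: personal remittances received from nationals working abroad 731.4; primary income: dividends received from foreign subsidiaries of resident firms 520.7, dividends paid to foreign shareholders of resident firms 470.8; capital account: sale of embassy land to a foreign government 48.9.)

-5648.4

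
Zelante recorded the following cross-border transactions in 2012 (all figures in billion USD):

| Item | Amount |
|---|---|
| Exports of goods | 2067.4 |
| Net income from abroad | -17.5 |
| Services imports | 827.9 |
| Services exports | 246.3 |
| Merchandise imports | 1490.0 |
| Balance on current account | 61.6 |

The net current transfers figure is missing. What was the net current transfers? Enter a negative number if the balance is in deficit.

Current account = goods balance + services balance + net primary income + net secondary income
Sum of the known components = -21.7
Net current transfers = CA - (known components) = 61.6 - (-21.7) = 83.3

83.3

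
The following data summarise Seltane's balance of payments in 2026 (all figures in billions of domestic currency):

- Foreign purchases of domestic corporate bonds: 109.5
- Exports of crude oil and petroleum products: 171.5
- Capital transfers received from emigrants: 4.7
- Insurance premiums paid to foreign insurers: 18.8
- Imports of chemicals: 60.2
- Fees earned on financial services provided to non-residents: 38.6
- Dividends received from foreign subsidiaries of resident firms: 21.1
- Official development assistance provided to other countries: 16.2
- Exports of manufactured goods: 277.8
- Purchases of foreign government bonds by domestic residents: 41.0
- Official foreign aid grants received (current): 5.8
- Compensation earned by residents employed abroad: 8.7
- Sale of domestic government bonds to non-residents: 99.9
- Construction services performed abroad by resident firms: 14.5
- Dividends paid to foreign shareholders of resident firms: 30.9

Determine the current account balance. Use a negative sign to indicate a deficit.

411.9

Goods: -60.2 + 277.8 + 171.5 = 389.1
Services: -18.8 + 14.5 + 38.6 = 34.3
Primary income: -30.9 + 8.7 + 21.1 = -1.1
Secondary income: 5.8 - 16.2 = -10.4
Current account = 389.1 + 34.3 + (-1.1) + (-10.4) = 411.9
(Excluded from the current account — financial account: foreign purchases of domestic corporate bonds 109.5, purchases of foreign government bonds by domestic residents 41.0, sale of domestic government bonds to non-residents 99.9; capital account: capital transfers received from emigrants 4.7.)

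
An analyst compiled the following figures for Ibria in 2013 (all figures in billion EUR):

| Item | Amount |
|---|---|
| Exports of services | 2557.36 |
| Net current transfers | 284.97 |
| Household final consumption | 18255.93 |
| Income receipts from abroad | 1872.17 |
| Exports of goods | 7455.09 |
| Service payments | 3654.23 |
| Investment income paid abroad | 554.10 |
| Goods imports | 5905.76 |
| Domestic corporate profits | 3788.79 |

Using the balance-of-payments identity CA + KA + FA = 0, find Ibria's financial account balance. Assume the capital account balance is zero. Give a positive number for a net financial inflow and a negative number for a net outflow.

Goods balance = 7455.09 - 5905.76 = 1549.33
Services balance = 2557.36 - 3654.23 = -1096.87
Trade balance (goods + services) = 1549.33 + (-1096.87) = 452.46
Net primary income = 1872.17 - 554.10 = 1318.07
Net secondary income = 284.97
Current account = 452.46 + 1318.07 + 284.97 = 2055.50
Financial account = -(2055.50) = -2055.50

-2055.50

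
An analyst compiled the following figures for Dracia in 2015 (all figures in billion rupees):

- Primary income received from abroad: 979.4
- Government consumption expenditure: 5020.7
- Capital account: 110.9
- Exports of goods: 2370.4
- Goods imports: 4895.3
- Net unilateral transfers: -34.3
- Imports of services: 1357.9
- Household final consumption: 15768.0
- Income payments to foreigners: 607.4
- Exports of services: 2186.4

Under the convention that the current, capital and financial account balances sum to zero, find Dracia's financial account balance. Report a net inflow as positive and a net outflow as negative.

1247.8

Goods balance = 2370.4 - 4895.3 = -2524.9
Services balance = 2186.4 - 1357.9 = 828.5
Trade balance (goods + services) = -2524.9 + 828.5 = -1696.4
Net primary income = 979.4 - 607.4 = 372.0
Net secondary income = -34.3
Current account = -1696.4 + 372.0 + (-34.3) = -1358.7
Financial account = -(-1358.7 + 110.9) = 1247.8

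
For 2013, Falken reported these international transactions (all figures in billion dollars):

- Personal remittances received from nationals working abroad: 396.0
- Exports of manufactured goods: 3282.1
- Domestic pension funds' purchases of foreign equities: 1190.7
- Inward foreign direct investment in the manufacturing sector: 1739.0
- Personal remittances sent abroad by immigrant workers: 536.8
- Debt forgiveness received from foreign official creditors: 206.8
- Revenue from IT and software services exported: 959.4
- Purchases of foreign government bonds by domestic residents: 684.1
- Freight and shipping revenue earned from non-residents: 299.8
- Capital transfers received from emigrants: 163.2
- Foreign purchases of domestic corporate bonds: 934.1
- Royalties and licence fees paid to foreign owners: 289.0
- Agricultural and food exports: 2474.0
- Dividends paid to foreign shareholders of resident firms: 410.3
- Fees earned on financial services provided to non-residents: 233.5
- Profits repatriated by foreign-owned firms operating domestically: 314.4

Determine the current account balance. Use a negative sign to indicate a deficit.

6094.3

Goods: 3282.1 + 2474.0 = 5756.1
Services: 233.5 + 959.4 + 299.8 - 289.0 = 1203.7
Primary income: -314.4 - 410.3 = -724.7
Secondary income: -536.8 + 396.0 = -140.8
Current account = 5756.1 + 1203.7 + (-724.7) + (-140.8) = 6094.3
(Excluded from the current account — financial account: domestic pension funds' purchases of foreign equities 1190.7, inward foreign direct investment in the manufacturing sector 1739.0, purchases of foreign government bonds by domestic residents 684.1, foreign purchases of domestic corporate bonds 934.1; capital account: debt forgiveness received from foreign official creditors 206.8, capital transfers received from emigrants 163.2.)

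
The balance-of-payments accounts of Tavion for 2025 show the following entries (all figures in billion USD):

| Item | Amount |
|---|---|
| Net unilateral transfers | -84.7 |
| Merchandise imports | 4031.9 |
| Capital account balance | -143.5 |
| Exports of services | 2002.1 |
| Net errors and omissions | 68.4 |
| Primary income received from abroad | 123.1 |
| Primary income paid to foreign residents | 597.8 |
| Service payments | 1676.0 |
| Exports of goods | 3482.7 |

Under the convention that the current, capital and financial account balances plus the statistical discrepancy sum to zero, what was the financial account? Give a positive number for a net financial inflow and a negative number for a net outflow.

Goods balance = 3482.7 - 4031.9 = -549.2
Services balance = 2002.1 - 1676.0 = 326.1
Trade balance (goods + services) = -549.2 + 326.1 = -223.1
Net primary income = 123.1 - 597.8 = -474.7
Net secondary income = -84.7
Current account = -223.1 + (-474.7) + (-84.7) = -782.5
Financial account = -(-782.5 + (-143.5) + 68.4) = 857.6

857.6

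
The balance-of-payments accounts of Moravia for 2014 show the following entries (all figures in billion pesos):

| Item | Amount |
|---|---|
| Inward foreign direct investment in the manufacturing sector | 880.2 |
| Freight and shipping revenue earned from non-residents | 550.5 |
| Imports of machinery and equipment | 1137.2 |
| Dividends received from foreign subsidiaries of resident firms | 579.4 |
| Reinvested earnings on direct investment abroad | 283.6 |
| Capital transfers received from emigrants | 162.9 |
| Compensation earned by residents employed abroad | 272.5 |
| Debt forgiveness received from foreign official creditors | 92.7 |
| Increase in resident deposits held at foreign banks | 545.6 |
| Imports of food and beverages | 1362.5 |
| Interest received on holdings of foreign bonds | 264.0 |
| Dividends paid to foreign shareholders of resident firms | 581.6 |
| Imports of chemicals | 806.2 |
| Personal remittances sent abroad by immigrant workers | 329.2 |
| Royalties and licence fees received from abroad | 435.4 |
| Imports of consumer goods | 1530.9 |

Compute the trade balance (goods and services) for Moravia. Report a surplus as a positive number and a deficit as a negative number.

-3850.9

Goods: -806.2 - 1530.9 - 1362.5 - 1137.2 = -4836.8
Services: 550.5 + 435.4 = 985.9
Trade balance = -4836.8 + 985.9 = -3850.9
(Excluded from the trade balance — financial account: inward foreign direct investment in the manufacturing sector 880.2, increase in resident deposits held at foreign banks 545.6; primary income: dividends received from foreign subsidiaries of resident firms 579.4, reinvested earnings on direct investment abroad 283.6, compensation earned by residents employed abroad 272.5, interest received on holdings of foreign bonds 264.0, dividends paid to foreign shareholders of resident firms 581.6; capital account: capital transfers received from emigrants 162.9, debt forgiveness received from foreign official creditors 92.7; secondary income: personal remittances sent abroad by immigrant workers 329.2.)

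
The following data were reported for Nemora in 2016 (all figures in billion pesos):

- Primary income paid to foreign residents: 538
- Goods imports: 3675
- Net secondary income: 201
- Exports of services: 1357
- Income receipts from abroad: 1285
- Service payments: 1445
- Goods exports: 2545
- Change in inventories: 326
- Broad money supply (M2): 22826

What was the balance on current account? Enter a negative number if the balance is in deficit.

-270

Goods balance = 2545 - 3675 = -1130
Services balance = 1357 - 1445 = -88
Trade balance (goods + services) = -1130 + (-88) = -1218
Net primary income = 1285 - 538 = 747
Net secondary income = 201
Current account = -1218 + 747 + 201 = -270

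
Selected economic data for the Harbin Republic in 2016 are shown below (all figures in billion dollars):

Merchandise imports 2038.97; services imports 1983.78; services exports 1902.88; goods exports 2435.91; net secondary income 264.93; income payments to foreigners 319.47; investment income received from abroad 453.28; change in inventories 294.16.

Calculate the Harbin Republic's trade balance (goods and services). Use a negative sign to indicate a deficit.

Goods balance = 2435.91 - 2038.97 = 396.94
Services balance = 1902.88 - 1983.78 = -80.90
Trade balance (goods + services) = 396.94 + (-80.90) = 316.04

316.04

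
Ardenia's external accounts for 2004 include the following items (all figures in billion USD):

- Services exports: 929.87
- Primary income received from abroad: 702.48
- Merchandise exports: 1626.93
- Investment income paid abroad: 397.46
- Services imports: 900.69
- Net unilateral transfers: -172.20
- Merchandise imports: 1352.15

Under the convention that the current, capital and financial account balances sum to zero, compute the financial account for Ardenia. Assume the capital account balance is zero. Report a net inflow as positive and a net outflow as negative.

-436.78

Goods balance = 1626.93 - 1352.15 = 274.78
Services balance = 929.87 - 900.69 = 29.18
Trade balance (goods + services) = 274.78 + 29.18 = 303.96
Net primary income = 702.48 - 397.46 = 305.02
Net secondary income = -172.20
Current account = 303.96 + 305.02 + (-172.20) = 436.78
Financial account = -(436.78) = -436.78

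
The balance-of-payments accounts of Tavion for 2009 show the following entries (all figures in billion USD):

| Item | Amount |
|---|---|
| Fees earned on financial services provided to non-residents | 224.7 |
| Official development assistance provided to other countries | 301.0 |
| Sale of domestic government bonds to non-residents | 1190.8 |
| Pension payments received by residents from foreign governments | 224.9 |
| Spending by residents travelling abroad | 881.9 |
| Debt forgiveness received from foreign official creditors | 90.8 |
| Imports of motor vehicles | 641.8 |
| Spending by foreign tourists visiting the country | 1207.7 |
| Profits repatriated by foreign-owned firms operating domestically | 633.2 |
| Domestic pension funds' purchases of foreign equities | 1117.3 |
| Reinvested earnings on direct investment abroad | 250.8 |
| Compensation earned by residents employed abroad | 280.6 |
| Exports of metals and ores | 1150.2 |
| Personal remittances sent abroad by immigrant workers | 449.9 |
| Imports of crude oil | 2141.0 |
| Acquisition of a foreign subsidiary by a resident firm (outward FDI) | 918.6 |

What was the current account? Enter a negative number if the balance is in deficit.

-1709.9

Goods: 1150.2 - 2141.0 - 641.8 = -1632.6
Services: 224.7 + 1207.7 - 881.9 = 550.5
Primary income: 280.6 - 633.2 + 250.8 = -101.8
Secondary income: 224.9 - 301.0 - 449.9 = -526.0
Current account = (-1632.6) + 550.5 + (-101.8) + (-526.0) = -1709.9
(Excluded from the current account — financial account: sale of domestic government bonds to non-residents 1190.8, domestic pension funds' purchases of foreign equities 1117.3, acquisition of a foreign subsidiary by a resident firm (outward FDI) 918.6; capital account: debt forgiveness received from foreign official creditors 90.8.)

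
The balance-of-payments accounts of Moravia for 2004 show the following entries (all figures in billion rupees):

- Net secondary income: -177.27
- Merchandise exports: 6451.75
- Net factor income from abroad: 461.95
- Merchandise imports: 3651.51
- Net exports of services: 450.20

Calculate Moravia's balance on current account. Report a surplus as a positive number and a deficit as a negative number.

3535.12

Goods balance = 6451.75 - 3651.51 = 2800.24
Services balance = 450.20
Trade balance (goods + services) = 2800.24 + 450.20 = 3250.44
Net primary income = 461.95
Net secondary income = -177.27
Current account = 3250.44 + 461.95 + (-177.27) = 3535.12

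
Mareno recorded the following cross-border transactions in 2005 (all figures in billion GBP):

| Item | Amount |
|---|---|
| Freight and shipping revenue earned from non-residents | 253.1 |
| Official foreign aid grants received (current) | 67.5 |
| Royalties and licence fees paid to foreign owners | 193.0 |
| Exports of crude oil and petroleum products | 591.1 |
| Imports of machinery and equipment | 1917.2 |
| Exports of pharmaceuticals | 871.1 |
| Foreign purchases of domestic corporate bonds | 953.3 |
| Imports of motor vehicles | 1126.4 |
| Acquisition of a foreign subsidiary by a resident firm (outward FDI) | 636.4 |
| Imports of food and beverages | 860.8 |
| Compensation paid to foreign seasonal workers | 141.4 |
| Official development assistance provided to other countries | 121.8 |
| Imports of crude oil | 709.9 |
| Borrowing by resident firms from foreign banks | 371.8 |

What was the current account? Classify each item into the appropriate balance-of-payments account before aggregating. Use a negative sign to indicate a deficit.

-3287.7

Goods: -1917.2 + 591.1 - 709.9 - 860.8 + 871.1 - 1126.4 = -3152.1
Services: 253.1 - 193.0 = 60.1
Primary income: -141.4
Secondary income: -121.8 + 67.5 = -54.3
Current account = (-3152.1) + 60.1 + (-141.4) + (-54.3) = -3287.7
(Excluded from the current account — financial account: foreign purchases of domestic corporate bonds 953.3, acquisition of a foreign subsidiary by a resident firm (outward FDI) 636.4, borrowing by resident firms from foreign banks 371.8.)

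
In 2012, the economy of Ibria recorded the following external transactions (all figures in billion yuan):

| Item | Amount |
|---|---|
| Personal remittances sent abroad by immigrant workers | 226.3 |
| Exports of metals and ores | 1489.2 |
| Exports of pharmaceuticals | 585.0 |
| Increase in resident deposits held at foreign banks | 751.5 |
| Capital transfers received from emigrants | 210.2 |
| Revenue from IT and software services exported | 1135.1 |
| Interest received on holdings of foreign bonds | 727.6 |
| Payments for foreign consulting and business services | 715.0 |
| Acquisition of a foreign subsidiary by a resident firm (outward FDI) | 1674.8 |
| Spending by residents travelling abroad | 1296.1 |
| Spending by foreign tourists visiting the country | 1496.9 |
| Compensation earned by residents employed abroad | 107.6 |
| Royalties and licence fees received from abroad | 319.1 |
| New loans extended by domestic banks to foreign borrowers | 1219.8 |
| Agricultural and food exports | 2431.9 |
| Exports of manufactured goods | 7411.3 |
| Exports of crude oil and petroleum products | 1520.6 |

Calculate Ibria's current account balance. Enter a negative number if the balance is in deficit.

Goods: 585.0 + 2431.9 + 7411.3 + 1520.6 + 1489.2 = 13438.0
Services: -1296.1 + 319.1 + 1496.9 + 1135.1 - 715.0 = 940.0
Primary income: 107.6 + 727.6 = 835.2
Secondary income: -226.3
Current account = 13438.0 + 940.0 + 835.2 + (-226.3) = 14986.9
(Excluded from the current account — financial account: increase in resident deposits held at foreign banks 751.5, acquisition of a foreign subsidiary by a resident firm (outward FDI) 1674.8, new loans extended by domestic banks to foreign borrowers 1219.8; capital account: capital transfers received from emigrants 210.2.)

14986.9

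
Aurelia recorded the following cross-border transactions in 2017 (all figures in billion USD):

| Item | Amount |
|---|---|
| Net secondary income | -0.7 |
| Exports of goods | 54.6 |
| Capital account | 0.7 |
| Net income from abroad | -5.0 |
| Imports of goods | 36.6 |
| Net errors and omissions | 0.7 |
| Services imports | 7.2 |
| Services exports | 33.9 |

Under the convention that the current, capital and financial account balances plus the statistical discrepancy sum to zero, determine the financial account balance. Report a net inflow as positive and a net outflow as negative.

Goods balance = 54.6 - 36.6 = 18.0
Services balance = 33.9 - 7.2 = 26.7
Trade balance (goods + services) = 18.0 + 26.7 = 44.7
Net primary income = -5.0
Net secondary income = -0.7
Current account = 44.7 + (-5.0) + (-0.7) = 39.0
Financial account = -(39.0 + 0.7 + 0.7) = -40.4

-40.4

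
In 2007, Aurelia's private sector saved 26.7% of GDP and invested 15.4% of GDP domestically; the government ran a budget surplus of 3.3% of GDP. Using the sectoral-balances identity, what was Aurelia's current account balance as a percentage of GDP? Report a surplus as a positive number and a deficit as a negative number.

14.6

By the sectoral-balances identity, CA = (S_private - I) + (T - G).
Private balance = 26.7 - 15.4 = 11.3
Government balance (T - G) = 3.3
CA = 11.3 + 3.3 = 14.6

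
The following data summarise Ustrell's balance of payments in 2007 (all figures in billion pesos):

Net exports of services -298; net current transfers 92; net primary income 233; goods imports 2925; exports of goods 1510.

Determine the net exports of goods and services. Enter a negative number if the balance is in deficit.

-1713

Goods balance = 1510 - 2925 = -1415
Services balance = -298
Trade balance (goods + services) = -1415 + (-298) = -1713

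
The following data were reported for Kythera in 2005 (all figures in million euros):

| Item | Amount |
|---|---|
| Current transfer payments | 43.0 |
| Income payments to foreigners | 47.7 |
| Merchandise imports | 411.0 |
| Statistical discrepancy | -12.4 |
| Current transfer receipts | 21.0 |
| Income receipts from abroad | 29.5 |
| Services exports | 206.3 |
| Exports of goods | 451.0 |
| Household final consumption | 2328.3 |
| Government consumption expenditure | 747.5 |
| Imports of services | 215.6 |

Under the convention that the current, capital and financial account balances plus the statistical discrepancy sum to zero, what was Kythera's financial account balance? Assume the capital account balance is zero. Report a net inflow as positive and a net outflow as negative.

21.9

Goods balance = 451.0 - 411.0 = 40.0
Services balance = 206.3 - 215.6 = -9.3
Trade balance (goods + services) = 40.0 + (-9.3) = 30.7
Net primary income = 29.5 - 47.7 = -18.2
Net secondary income = 21.0 - 43.0 = -22.0
Current account = 30.7 + (-18.2) + (-22.0) = -9.5
Financial account = -(-9.5 + (-12.4)) = 21.9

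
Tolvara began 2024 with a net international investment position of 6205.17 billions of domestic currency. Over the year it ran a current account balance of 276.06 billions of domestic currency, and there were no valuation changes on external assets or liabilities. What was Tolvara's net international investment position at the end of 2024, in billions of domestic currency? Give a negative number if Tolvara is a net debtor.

6481.23

With no valuation effects, change in NIIP = current account = 276.06
End-of-year NIIP = 6205.17 + 276.06 = 6481.23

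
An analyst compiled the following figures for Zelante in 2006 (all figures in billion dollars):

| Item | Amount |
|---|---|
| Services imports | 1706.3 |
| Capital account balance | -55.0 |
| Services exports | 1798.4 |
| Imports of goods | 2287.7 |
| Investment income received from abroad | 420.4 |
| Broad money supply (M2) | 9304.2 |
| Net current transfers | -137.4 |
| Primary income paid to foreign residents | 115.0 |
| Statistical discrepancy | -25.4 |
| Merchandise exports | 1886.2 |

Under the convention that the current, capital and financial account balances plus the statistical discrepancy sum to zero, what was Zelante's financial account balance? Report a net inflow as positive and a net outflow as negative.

Goods balance = 1886.2 - 2287.7 = -401.5
Services balance = 1798.4 - 1706.3 = 92.1
Trade balance (goods + services) = -401.5 + 92.1 = -309.4
Net primary income = 420.4 - 115.0 = 305.4
Net secondary income = -137.4
Current account = -309.4 + 305.4 + (-137.4) = -141.4
Financial account = -(-141.4 + (-55.0) + (-25.4)) = 221.8

221.8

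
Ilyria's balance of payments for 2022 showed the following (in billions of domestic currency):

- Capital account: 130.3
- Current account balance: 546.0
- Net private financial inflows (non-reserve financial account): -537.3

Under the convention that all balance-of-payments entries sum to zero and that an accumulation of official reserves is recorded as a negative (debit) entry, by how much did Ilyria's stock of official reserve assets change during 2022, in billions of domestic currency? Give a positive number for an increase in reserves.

139.0

Official reserve transactions balance = -(546.0 + 130.3 + (-537.3)) = -139.0
An accumulation of reserves is recorded as a debit (negative entry), so the change in the stock of reserves is the negative of that balance.
Change in official reserves = -(-139.0) = 139.0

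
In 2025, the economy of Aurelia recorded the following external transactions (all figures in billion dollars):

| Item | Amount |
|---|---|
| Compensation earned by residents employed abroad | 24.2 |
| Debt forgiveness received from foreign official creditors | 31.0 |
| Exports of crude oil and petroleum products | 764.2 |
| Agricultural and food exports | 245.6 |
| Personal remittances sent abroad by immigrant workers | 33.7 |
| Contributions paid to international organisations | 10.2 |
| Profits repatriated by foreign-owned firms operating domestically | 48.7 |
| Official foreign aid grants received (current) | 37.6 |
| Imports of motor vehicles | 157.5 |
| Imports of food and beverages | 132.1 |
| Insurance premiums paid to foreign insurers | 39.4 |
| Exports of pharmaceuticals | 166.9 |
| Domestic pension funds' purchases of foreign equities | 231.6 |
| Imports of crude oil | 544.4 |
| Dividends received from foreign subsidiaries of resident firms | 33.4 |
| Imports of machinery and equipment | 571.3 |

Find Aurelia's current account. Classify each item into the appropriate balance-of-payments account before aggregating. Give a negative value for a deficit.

Goods: -132.1 - 544.4 + 245.6 + 764.2 - 157.5 + 166.9 - 571.3 = -228.6
Services: -39.4
Primary income: 24.2 - 48.7 + 33.4 = 8.9
Secondary income: -33.7 + 37.6 - 10.2 = -6.3
Current account = (-228.6) + (-39.4) + 8.9 + (-6.3) = -265.4
(Excluded from the current account — capital account: debt forgiveness received from foreign official creditors 31.0; financial account: domestic pension funds' purchases of foreign equities 231.6.)

-265.4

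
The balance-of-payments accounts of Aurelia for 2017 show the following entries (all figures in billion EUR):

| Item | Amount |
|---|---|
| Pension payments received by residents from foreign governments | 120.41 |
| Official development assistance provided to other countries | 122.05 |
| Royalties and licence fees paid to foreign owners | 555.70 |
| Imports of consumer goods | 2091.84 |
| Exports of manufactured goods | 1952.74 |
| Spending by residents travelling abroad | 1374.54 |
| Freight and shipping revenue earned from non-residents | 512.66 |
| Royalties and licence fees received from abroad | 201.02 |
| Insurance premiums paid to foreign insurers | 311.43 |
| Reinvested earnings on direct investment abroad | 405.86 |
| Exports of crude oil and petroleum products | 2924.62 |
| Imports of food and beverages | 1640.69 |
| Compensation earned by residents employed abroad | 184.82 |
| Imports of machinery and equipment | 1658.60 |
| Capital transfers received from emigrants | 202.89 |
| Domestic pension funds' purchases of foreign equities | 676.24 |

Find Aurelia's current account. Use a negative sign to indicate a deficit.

-1452.72

Goods: 2924.62 - 2091.84 + 1952.74 - 1658.60 - 1640.69 = -513.77
Services: -1374.54 + 512.66 - 555.70 + 201.02 - 311.43 = -1527.99
Primary income: 184.82 + 405.86 = 590.68
Secondary income: 120.41 - 122.05 = -1.64
Current account = (-513.77) + (-1527.99) + 590.68 + (-1.64) = -1452.72
(Excluded from the current account — capital account: capital transfers received from emigrants 202.89; financial account: domestic pension funds' purchases of foreign equities 676.24.)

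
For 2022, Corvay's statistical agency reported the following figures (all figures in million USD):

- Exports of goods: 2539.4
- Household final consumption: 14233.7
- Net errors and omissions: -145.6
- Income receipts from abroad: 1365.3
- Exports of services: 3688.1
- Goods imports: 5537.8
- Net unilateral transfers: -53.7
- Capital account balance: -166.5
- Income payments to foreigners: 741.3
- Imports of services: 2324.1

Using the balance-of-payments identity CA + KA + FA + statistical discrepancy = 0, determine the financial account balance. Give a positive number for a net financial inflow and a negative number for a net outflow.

1376.2

Goods balance = 2539.4 - 5537.8 = -2998.4
Services balance = 3688.1 - 2324.1 = 1364.0
Trade balance (goods + services) = -2998.4 + 1364.0 = -1634.4
Net primary income = 1365.3 - 741.3 = 624.0
Net secondary income = -53.7
Current account = -1634.4 + 624.0 + (-53.7) = -1064.1
Financial account = -(-1064.1 + (-166.5) + (-145.6)) = 1376.2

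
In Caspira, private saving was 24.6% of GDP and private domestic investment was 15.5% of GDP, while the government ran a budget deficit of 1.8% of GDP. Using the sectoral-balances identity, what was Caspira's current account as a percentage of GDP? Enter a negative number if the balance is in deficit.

7.3

By the sectoral-balances identity, CA = (S_private - I) + (T - G).
Private balance = 24.6 - 15.5 = 9.1
Government balance (T - G) = -1.8
CA = 9.1 + (-1.8) = 7.3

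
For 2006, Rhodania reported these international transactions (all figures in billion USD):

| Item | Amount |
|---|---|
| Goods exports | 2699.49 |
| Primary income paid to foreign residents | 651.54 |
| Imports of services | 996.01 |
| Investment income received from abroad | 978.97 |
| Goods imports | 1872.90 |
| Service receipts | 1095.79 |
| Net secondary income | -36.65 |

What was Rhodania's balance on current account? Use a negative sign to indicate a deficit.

Goods balance = 2699.49 - 1872.90 = 826.59
Services balance = 1095.79 - 996.01 = 99.78
Trade balance (goods + services) = 826.59 + 99.78 = 926.37
Net primary income = 978.97 - 651.54 = 327.43
Net secondary income = -36.65
Current account = 926.37 + 327.43 + (-36.65) = 1217.15

1217.15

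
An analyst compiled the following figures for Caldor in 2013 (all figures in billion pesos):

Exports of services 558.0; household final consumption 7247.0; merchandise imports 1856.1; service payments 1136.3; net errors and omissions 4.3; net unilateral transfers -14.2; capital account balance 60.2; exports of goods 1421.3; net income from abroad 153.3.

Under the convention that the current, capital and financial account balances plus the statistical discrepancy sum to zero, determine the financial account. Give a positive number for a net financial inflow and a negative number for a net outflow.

Goods balance = 1421.3 - 1856.1 = -434.8
Services balance = 558.0 - 1136.3 = -578.3
Trade balance (goods + services) = -434.8 + (-578.3) = -1013.1
Net primary income = 153.3
Net secondary income = -14.2
Current account = -1013.1 + 153.3 + (-14.2) = -874.0
Financial account = -(-874.0 + 60.2 + 4.3) = 809.5

809.5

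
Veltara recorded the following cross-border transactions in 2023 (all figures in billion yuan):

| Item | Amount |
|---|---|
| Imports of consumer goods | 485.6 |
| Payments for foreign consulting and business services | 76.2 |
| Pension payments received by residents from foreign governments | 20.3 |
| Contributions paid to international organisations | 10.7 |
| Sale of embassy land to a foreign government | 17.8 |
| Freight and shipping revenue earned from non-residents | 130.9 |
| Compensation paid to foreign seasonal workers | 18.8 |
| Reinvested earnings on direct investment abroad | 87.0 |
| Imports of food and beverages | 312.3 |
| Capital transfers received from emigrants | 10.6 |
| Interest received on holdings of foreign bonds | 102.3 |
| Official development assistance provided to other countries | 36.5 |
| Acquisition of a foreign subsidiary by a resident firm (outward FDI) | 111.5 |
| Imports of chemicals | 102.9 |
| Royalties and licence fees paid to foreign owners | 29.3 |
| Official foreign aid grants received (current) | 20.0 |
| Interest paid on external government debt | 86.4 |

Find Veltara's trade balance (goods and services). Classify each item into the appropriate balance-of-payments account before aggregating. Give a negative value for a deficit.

-875.4

Goods: -485.6 - 312.3 - 102.9 = -900.8
Services: -29.3 + 130.9 - 76.2 = 25.4
Trade balance = -900.8 + 25.4 = -875.4
(Excluded from the trade balance — secondary income: pension payments received by residents from foreign governments 20.3, contributions paid to international organisations 10.7, official development assistance provided to other countries 36.5, official foreign aid grants received (current) 20.0; capital account: sale of embassy land to a foreign government 17.8, capital transfers received from emigrants 10.6; primary income: compensation paid to foreign seasonal workers 18.8, reinvested earnings on direct investment abroad 87.0, interest received on holdings of foreign bonds 102.3, interest paid on external government debt 86.4; financial account: acquisition of a foreign subsidiary by a resident firm (outward FDI) 111.5.)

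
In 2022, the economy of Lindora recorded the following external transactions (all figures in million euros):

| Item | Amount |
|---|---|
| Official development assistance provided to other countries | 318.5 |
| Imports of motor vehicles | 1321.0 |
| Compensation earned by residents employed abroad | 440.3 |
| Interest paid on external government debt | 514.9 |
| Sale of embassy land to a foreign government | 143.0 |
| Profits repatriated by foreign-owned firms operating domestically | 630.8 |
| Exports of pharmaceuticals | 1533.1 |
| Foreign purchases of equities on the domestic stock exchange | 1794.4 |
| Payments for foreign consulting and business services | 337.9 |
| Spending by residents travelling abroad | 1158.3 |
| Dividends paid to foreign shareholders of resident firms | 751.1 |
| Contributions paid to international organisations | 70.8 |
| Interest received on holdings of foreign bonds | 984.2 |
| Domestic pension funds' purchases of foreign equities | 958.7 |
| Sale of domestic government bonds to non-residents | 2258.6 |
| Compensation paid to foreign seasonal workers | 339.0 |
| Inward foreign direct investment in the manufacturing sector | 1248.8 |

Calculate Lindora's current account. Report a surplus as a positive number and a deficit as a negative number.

Goods: -1321.0 + 1533.1 = 212.1
Services: -1158.3 - 337.9 = -1496.2
Primary income: 984.2 - 751.1 + 440.3 - 339.0 - 514.9 - 630.8 = -811.3
Secondary income: -70.8 - 318.5 = -389.3
Current account = 212.1 + (-1496.2) + (-811.3) + (-389.3) = -2484.7
(Excluded from the current account — capital account: sale of embassy land to a foreign government 143.0; financial account: foreign purchases of equities on the domestic stock exchange 1794.4, domestic pension funds' purchases of foreign equities 958.7, sale of domestic government bonds to non-residents 2258.6, inward foreign direct investment in the manufacturing sector 1248.8.)

-2484.7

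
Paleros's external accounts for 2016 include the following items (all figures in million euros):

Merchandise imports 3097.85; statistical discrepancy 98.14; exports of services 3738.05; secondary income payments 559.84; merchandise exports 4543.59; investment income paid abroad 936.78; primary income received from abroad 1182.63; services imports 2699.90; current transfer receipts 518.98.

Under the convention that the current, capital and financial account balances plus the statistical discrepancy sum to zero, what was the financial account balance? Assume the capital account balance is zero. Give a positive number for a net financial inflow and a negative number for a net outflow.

-2787.02

Goods balance = 4543.59 - 3097.85 = 1445.74
Services balance = 3738.05 - 2699.90 = 1038.15
Trade balance (goods + services) = 1445.74 + 1038.15 = 2483.89
Net primary income = 1182.63 - 936.78 = 245.85
Net secondary income = 518.98 - 559.84 = -40.86
Current account = 2483.89 + 245.85 + (-40.86) = 2688.88
Financial account = -(2688.88 + 98.14) = -2787.02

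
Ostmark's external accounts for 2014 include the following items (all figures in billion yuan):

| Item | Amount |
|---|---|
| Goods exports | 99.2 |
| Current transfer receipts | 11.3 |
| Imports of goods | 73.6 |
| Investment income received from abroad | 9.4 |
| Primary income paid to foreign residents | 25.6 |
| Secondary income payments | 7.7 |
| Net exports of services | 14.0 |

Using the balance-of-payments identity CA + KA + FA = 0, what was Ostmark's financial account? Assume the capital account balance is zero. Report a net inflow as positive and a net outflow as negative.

-27.0

Goods balance = 99.2 - 73.6 = 25.6
Services balance = 14.0
Trade balance (goods + services) = 25.6 + 14.0 = 39.6
Net primary income = 9.4 - 25.6 = -16.2
Net secondary income = 11.3 - 7.7 = 3.6
Current account = 39.6 + (-16.2) + 3.6 = 27.0
Financial account = -(27.0) = -27.0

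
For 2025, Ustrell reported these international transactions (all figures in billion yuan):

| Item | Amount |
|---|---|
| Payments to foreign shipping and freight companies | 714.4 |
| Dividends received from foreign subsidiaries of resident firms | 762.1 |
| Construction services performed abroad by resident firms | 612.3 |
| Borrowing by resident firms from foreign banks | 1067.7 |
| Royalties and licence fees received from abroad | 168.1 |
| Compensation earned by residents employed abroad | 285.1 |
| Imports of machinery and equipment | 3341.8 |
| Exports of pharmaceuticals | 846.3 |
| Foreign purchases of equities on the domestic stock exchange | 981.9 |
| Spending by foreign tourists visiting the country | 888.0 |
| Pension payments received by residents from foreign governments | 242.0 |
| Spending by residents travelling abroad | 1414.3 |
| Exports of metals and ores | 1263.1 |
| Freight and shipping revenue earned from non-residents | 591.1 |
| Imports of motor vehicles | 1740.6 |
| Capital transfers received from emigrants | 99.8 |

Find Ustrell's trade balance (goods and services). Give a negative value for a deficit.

Goods: -1740.6 + 846.3 + 1263.1 - 3341.8 = -2973.0
Services: 888.0 + 612.3 - 1414.3 + 168.1 - 714.4 + 591.1 = 130.8
Trade balance = -2973.0 + 130.8 = -2842.2
(Excluded from the trade balance — primary income: dividends received from foreign subsidiaries of resident firms 762.1, compensation earned by residents employed abroad 285.1; financial account: borrowing by resident firms from foreign banks 1067.7, foreign purchases of equities on the domestic stock exchange 981.9; secondary income: pension payments received by residents from foreign governments 242.0; capital account: capital transfers received from emigrants 99.8.)

-2842.2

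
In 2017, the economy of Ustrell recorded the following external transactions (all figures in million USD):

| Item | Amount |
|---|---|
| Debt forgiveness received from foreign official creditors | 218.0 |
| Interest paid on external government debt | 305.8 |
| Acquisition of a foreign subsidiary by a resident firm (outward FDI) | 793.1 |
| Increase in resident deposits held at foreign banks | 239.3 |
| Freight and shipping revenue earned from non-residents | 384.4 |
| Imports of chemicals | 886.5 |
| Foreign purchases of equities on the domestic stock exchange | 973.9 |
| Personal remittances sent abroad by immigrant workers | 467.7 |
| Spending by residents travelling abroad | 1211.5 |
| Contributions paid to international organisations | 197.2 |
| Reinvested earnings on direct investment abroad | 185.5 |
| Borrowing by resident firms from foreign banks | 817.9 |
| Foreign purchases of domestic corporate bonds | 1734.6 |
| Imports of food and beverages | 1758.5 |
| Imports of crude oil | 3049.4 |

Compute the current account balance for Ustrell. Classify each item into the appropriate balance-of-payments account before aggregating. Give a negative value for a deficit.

Goods: -886.5 - 1758.5 - 3049.4 = -5694.4
Services: 384.4 - 1211.5 = -827.1
Primary income: 185.5 - 305.8 = -120.3
Secondary income: -197.2 - 467.7 = -664.9
Current account = (-5694.4) + (-827.1) + (-120.3) + (-664.9) = -7306.7
(Excluded from the current account — capital account: debt forgiveness received from foreign official creditors 218.0; financial account: acquisition of a foreign subsidiary by a resident firm (outward FDI) 793.1, increase in resident deposits held at foreign banks 239.3, foreign purchases of equities on the domestic stock exchange 973.9, borrowing by resident firms from foreign banks 817.9, foreign purchases of domestic corporate bonds 1734.6.)

-7306.7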